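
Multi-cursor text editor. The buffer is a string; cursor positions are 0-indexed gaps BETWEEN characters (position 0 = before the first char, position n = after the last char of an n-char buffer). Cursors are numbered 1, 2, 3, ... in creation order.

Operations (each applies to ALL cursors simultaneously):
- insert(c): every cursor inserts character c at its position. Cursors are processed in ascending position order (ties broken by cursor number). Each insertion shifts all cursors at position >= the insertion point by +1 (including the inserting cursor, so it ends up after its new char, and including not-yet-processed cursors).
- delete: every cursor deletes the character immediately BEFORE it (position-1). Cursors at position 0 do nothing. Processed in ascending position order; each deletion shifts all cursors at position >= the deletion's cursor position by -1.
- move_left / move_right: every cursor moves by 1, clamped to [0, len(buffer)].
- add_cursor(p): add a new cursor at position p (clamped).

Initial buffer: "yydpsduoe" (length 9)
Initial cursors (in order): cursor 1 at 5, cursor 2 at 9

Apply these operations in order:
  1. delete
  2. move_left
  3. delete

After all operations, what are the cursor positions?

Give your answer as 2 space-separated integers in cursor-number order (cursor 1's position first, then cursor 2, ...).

After op 1 (delete): buffer="yydpduo" (len 7), cursors c1@4 c2@7, authorship .......
After op 2 (move_left): buffer="yydpduo" (len 7), cursors c1@3 c2@6, authorship .......
After op 3 (delete): buffer="yypdo" (len 5), cursors c1@2 c2@4, authorship .....

Answer: 2 4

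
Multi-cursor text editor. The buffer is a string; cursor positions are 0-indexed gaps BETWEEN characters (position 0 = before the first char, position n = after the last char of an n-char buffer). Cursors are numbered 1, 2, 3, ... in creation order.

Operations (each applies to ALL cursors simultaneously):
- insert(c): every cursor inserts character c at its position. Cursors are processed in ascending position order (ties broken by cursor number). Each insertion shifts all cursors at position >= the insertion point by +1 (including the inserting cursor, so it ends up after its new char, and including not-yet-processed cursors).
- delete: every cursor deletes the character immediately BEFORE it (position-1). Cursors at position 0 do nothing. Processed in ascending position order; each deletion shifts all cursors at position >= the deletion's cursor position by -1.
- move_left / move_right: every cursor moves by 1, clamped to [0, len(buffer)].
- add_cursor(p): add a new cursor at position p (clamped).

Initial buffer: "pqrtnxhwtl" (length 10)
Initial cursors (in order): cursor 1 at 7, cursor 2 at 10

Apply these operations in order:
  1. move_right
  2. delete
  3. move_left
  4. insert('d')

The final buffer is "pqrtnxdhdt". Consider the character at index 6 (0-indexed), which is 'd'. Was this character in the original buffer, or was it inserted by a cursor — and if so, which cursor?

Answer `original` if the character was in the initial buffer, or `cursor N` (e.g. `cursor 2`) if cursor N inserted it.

After op 1 (move_right): buffer="pqrtnxhwtl" (len 10), cursors c1@8 c2@10, authorship ..........
After op 2 (delete): buffer="pqrtnxht" (len 8), cursors c1@7 c2@8, authorship ........
After op 3 (move_left): buffer="pqrtnxht" (len 8), cursors c1@6 c2@7, authorship ........
After op 4 (insert('d')): buffer="pqrtnxdhdt" (len 10), cursors c1@7 c2@9, authorship ......1.2.
Authorship (.=original, N=cursor N): . . . . . . 1 . 2 .
Index 6: author = 1

Answer: cursor 1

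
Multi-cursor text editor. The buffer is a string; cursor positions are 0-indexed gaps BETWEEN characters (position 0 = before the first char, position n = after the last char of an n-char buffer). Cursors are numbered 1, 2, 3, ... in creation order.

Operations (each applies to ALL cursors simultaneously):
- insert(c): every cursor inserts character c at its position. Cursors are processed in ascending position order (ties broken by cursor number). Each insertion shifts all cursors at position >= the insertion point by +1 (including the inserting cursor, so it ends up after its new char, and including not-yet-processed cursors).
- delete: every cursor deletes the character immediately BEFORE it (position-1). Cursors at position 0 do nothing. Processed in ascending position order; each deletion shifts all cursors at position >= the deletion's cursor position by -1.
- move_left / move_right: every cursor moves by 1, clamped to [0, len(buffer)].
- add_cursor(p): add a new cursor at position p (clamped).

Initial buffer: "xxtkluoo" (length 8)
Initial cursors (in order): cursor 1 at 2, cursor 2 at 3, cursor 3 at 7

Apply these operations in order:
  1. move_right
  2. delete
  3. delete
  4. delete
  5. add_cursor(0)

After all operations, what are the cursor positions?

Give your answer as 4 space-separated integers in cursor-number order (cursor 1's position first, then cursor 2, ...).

After op 1 (move_right): buffer="xxtkluoo" (len 8), cursors c1@3 c2@4 c3@8, authorship ........
After op 2 (delete): buffer="xxluo" (len 5), cursors c1@2 c2@2 c3@5, authorship .....
After op 3 (delete): buffer="lu" (len 2), cursors c1@0 c2@0 c3@2, authorship ..
After op 4 (delete): buffer="l" (len 1), cursors c1@0 c2@0 c3@1, authorship .
After op 5 (add_cursor(0)): buffer="l" (len 1), cursors c1@0 c2@0 c4@0 c3@1, authorship .

Answer: 0 0 1 0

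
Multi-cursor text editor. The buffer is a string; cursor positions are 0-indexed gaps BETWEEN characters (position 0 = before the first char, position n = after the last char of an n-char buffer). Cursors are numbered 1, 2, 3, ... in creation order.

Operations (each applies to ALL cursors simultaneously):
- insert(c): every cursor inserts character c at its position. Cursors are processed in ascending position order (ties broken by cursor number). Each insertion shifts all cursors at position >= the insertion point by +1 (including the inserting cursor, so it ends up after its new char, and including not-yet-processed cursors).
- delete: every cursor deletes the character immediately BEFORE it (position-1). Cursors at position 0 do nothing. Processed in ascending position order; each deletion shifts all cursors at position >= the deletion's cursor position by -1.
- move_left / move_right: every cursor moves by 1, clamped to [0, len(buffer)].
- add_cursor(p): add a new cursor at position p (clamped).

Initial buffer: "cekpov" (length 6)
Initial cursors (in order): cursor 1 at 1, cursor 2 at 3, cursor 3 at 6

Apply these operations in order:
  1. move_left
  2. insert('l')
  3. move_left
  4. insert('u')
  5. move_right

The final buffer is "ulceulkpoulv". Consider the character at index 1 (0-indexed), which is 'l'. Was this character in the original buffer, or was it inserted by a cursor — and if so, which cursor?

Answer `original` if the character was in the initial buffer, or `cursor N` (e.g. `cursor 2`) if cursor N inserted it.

After op 1 (move_left): buffer="cekpov" (len 6), cursors c1@0 c2@2 c3@5, authorship ......
After op 2 (insert('l')): buffer="lcelkpolv" (len 9), cursors c1@1 c2@4 c3@8, authorship 1..2...3.
After op 3 (move_left): buffer="lcelkpolv" (len 9), cursors c1@0 c2@3 c3@7, authorship 1..2...3.
After op 4 (insert('u')): buffer="ulceulkpoulv" (len 12), cursors c1@1 c2@5 c3@10, authorship 11..22...33.
After op 5 (move_right): buffer="ulceulkpoulv" (len 12), cursors c1@2 c2@6 c3@11, authorship 11..22...33.
Authorship (.=original, N=cursor N): 1 1 . . 2 2 . . . 3 3 .
Index 1: author = 1

Answer: cursor 1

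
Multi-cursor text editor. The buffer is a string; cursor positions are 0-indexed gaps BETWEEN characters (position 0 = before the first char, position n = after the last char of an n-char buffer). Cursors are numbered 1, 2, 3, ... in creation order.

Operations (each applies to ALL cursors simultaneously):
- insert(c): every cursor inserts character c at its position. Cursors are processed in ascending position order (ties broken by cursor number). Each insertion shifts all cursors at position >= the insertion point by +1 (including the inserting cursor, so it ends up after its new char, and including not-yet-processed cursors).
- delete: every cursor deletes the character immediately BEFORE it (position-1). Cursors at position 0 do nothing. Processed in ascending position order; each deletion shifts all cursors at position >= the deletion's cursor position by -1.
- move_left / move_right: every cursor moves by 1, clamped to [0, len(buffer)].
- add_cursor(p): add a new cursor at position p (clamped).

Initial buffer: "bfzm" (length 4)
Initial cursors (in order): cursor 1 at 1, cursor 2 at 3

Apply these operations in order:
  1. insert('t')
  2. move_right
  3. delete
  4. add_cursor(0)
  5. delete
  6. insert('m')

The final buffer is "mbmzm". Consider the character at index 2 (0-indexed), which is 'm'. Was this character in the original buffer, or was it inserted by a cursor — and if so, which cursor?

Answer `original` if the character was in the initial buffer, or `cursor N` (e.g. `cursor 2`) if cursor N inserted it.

Answer: cursor 1

Derivation:
After op 1 (insert('t')): buffer="btfztm" (len 6), cursors c1@2 c2@5, authorship .1..2.
After op 2 (move_right): buffer="btfztm" (len 6), cursors c1@3 c2@6, authorship .1..2.
After op 3 (delete): buffer="btzt" (len 4), cursors c1@2 c2@4, authorship .1.2
After op 4 (add_cursor(0)): buffer="btzt" (len 4), cursors c3@0 c1@2 c2@4, authorship .1.2
After op 5 (delete): buffer="bz" (len 2), cursors c3@0 c1@1 c2@2, authorship ..
After op 6 (insert('m')): buffer="mbmzm" (len 5), cursors c3@1 c1@3 c2@5, authorship 3.1.2
Authorship (.=original, N=cursor N): 3 . 1 . 2
Index 2: author = 1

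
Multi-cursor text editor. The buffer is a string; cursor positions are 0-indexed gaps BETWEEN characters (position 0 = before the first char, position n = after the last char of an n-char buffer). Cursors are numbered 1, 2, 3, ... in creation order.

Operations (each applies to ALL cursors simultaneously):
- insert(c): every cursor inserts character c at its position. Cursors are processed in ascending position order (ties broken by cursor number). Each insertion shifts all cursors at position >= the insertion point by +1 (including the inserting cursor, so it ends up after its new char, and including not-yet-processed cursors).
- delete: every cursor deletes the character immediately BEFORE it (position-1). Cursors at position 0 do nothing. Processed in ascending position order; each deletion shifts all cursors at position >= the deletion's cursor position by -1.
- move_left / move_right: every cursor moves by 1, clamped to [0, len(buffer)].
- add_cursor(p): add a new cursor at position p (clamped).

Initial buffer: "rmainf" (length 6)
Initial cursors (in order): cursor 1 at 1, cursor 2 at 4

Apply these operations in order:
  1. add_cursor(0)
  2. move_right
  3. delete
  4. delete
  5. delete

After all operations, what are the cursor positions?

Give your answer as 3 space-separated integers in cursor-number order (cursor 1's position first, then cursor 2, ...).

Answer: 0 0 0

Derivation:
After op 1 (add_cursor(0)): buffer="rmainf" (len 6), cursors c3@0 c1@1 c2@4, authorship ......
After op 2 (move_right): buffer="rmainf" (len 6), cursors c3@1 c1@2 c2@5, authorship ......
After op 3 (delete): buffer="aif" (len 3), cursors c1@0 c3@0 c2@2, authorship ...
After op 4 (delete): buffer="af" (len 2), cursors c1@0 c3@0 c2@1, authorship ..
After op 5 (delete): buffer="f" (len 1), cursors c1@0 c2@0 c3@0, authorship .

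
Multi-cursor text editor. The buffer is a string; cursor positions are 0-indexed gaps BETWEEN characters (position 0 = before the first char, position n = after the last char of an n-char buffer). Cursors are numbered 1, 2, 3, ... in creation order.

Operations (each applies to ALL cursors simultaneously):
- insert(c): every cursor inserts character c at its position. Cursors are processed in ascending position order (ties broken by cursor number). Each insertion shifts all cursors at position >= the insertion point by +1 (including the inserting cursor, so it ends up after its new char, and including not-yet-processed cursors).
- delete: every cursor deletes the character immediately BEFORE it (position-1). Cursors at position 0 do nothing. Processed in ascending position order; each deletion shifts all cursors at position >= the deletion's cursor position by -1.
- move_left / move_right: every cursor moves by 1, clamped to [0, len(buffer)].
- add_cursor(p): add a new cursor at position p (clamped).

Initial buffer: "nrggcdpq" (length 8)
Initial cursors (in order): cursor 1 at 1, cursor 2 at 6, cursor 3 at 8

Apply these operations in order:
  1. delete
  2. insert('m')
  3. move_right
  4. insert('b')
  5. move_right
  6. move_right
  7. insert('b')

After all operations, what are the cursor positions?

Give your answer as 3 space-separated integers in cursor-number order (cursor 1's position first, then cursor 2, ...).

After op 1 (delete): buffer="rggcp" (len 5), cursors c1@0 c2@4 c3@5, authorship .....
After op 2 (insert('m')): buffer="mrggcmpm" (len 8), cursors c1@1 c2@6 c3@8, authorship 1....2.3
After op 3 (move_right): buffer="mrggcmpm" (len 8), cursors c1@2 c2@7 c3@8, authorship 1....2.3
After op 4 (insert('b')): buffer="mrbggcmpbmb" (len 11), cursors c1@3 c2@9 c3@11, authorship 1.1...2.233
After op 5 (move_right): buffer="mrbggcmpbmb" (len 11), cursors c1@4 c2@10 c3@11, authorship 1.1...2.233
After op 6 (move_right): buffer="mrbggcmpbmb" (len 11), cursors c1@5 c2@11 c3@11, authorship 1.1...2.233
After op 7 (insert('b')): buffer="mrbggbcmpbmbbb" (len 14), cursors c1@6 c2@14 c3@14, authorship 1.1..1.2.23323

Answer: 6 14 14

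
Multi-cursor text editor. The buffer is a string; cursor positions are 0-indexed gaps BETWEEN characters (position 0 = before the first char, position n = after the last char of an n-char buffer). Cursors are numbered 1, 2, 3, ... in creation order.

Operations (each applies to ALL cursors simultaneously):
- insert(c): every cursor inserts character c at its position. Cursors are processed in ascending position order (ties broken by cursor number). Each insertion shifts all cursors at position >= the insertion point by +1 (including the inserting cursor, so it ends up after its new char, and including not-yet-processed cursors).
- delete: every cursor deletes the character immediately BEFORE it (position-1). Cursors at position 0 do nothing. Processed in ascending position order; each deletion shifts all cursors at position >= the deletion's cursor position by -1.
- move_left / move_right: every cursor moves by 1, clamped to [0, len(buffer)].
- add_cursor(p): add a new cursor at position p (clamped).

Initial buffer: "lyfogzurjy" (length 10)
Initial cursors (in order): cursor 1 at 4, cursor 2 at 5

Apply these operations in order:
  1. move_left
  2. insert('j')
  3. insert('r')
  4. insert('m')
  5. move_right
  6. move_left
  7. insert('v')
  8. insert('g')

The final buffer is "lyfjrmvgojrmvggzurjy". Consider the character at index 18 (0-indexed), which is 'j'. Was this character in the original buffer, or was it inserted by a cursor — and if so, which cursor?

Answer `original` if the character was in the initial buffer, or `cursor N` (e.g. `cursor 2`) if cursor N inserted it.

Answer: original

Derivation:
After op 1 (move_left): buffer="lyfogzurjy" (len 10), cursors c1@3 c2@4, authorship ..........
After op 2 (insert('j')): buffer="lyfjojgzurjy" (len 12), cursors c1@4 c2@6, authorship ...1.2......
After op 3 (insert('r')): buffer="lyfjrojrgzurjy" (len 14), cursors c1@5 c2@8, authorship ...11.22......
After op 4 (insert('m')): buffer="lyfjrmojrmgzurjy" (len 16), cursors c1@6 c2@10, authorship ...111.222......
After op 5 (move_right): buffer="lyfjrmojrmgzurjy" (len 16), cursors c1@7 c2@11, authorship ...111.222......
After op 6 (move_left): buffer="lyfjrmojrmgzurjy" (len 16), cursors c1@6 c2@10, authorship ...111.222......
After op 7 (insert('v')): buffer="lyfjrmvojrmvgzurjy" (len 18), cursors c1@7 c2@12, authorship ...1111.2222......
After op 8 (insert('g')): buffer="lyfjrmvgojrmvggzurjy" (len 20), cursors c1@8 c2@14, authorship ...11111.22222......
Authorship (.=original, N=cursor N): . . . 1 1 1 1 1 . 2 2 2 2 2 . . . . . .
Index 18: author = original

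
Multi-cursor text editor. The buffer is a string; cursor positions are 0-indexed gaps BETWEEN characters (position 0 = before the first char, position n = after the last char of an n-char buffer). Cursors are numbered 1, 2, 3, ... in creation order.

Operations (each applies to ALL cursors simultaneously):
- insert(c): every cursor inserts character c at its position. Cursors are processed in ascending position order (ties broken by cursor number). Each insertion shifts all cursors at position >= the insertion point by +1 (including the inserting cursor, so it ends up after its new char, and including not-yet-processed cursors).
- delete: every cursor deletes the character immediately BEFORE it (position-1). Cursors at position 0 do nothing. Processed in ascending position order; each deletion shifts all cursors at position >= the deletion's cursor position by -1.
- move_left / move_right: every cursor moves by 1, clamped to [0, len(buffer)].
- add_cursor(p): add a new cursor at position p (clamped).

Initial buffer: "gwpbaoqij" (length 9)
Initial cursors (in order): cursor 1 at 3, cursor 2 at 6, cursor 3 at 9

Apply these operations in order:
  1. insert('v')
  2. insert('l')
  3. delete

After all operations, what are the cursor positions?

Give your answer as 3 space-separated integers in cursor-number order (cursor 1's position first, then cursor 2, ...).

Answer: 4 8 12

Derivation:
After op 1 (insert('v')): buffer="gwpvbaovqijv" (len 12), cursors c1@4 c2@8 c3@12, authorship ...1...2...3
After op 2 (insert('l')): buffer="gwpvlbaovlqijvl" (len 15), cursors c1@5 c2@10 c3@15, authorship ...11...22...33
After op 3 (delete): buffer="gwpvbaovqijv" (len 12), cursors c1@4 c2@8 c3@12, authorship ...1...2...3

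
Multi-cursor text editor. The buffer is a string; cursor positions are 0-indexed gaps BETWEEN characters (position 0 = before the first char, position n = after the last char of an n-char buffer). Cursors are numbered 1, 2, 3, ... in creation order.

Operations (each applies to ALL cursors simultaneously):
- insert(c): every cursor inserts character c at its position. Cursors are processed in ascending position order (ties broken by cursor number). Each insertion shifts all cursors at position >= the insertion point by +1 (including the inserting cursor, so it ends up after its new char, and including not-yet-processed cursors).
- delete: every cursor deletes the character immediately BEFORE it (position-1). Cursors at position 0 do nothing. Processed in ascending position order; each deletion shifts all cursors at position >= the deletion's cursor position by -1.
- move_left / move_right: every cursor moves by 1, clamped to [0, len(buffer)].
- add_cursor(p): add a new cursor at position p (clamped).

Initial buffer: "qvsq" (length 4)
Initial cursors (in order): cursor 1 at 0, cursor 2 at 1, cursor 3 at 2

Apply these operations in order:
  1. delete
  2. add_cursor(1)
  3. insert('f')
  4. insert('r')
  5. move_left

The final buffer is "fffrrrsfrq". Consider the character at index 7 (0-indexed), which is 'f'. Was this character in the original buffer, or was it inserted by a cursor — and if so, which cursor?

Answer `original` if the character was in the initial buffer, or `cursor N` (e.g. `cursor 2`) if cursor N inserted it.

After op 1 (delete): buffer="sq" (len 2), cursors c1@0 c2@0 c3@0, authorship ..
After op 2 (add_cursor(1)): buffer="sq" (len 2), cursors c1@0 c2@0 c3@0 c4@1, authorship ..
After op 3 (insert('f')): buffer="fffsfq" (len 6), cursors c1@3 c2@3 c3@3 c4@5, authorship 123.4.
After op 4 (insert('r')): buffer="fffrrrsfrq" (len 10), cursors c1@6 c2@6 c3@6 c4@9, authorship 123123.44.
After op 5 (move_left): buffer="fffrrrsfrq" (len 10), cursors c1@5 c2@5 c3@5 c4@8, authorship 123123.44.
Authorship (.=original, N=cursor N): 1 2 3 1 2 3 . 4 4 .
Index 7: author = 4

Answer: cursor 4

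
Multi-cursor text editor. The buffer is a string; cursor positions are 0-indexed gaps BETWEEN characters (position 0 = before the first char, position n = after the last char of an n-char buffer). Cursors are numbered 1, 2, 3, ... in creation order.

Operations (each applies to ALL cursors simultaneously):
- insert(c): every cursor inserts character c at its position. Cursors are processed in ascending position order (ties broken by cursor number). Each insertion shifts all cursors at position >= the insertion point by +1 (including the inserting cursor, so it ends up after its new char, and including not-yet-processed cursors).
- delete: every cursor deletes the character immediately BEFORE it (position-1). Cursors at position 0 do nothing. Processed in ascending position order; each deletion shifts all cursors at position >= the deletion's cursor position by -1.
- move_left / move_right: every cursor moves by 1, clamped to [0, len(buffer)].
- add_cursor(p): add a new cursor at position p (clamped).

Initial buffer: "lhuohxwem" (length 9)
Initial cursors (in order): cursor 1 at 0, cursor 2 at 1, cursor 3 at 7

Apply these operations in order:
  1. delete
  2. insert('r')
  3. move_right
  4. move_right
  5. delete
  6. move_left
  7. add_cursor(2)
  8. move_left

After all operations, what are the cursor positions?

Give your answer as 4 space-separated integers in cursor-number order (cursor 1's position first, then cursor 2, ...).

After op 1 (delete): buffer="huohxem" (len 7), cursors c1@0 c2@0 c3@5, authorship .......
After op 2 (insert('r')): buffer="rrhuohxrem" (len 10), cursors c1@2 c2@2 c3@8, authorship 12.....3..
After op 3 (move_right): buffer="rrhuohxrem" (len 10), cursors c1@3 c2@3 c3@9, authorship 12.....3..
After op 4 (move_right): buffer="rrhuohxrem" (len 10), cursors c1@4 c2@4 c3@10, authorship 12.....3..
After op 5 (delete): buffer="rrohxre" (len 7), cursors c1@2 c2@2 c3@7, authorship 12...3.
After op 6 (move_left): buffer="rrohxre" (len 7), cursors c1@1 c2@1 c3@6, authorship 12...3.
After op 7 (add_cursor(2)): buffer="rrohxre" (len 7), cursors c1@1 c2@1 c4@2 c3@6, authorship 12...3.
After op 8 (move_left): buffer="rrohxre" (len 7), cursors c1@0 c2@0 c4@1 c3@5, authorship 12...3.

Answer: 0 0 5 1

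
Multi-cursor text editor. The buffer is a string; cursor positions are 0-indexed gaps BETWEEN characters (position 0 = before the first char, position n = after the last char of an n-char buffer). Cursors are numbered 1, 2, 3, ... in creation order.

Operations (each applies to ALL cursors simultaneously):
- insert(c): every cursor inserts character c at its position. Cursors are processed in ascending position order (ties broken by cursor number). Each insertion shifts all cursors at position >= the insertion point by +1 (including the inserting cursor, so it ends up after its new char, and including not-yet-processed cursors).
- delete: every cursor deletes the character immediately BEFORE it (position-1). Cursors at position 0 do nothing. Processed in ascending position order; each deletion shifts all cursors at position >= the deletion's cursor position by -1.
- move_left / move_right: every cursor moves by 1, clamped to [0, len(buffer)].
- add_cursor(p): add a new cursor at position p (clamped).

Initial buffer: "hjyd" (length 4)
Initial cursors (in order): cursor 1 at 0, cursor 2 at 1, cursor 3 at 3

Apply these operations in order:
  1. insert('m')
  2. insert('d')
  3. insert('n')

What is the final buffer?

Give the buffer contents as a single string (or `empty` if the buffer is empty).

Answer: mdnhmdnjymdnd

Derivation:
After op 1 (insert('m')): buffer="mhmjymd" (len 7), cursors c1@1 c2@3 c3@6, authorship 1.2..3.
After op 2 (insert('d')): buffer="mdhmdjymdd" (len 10), cursors c1@2 c2@5 c3@9, authorship 11.22..33.
After op 3 (insert('n')): buffer="mdnhmdnjymdnd" (len 13), cursors c1@3 c2@7 c3@12, authorship 111.222..333.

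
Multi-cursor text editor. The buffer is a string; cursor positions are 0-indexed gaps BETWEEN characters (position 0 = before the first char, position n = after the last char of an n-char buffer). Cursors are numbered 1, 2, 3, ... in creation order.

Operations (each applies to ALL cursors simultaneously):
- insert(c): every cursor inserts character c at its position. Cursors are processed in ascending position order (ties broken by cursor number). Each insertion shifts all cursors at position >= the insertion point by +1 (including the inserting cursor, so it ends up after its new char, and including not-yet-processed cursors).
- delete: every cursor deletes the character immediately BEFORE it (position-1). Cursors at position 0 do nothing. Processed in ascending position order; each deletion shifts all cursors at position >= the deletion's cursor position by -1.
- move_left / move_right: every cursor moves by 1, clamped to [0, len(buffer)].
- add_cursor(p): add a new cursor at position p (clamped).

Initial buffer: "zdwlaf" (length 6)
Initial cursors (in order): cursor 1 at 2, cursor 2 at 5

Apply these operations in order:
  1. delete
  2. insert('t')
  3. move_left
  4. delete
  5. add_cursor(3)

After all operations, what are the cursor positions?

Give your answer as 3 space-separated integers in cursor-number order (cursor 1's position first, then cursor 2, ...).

Answer: 0 2 3

Derivation:
After op 1 (delete): buffer="zwlf" (len 4), cursors c1@1 c2@3, authorship ....
After op 2 (insert('t')): buffer="ztwltf" (len 6), cursors c1@2 c2@5, authorship .1..2.
After op 3 (move_left): buffer="ztwltf" (len 6), cursors c1@1 c2@4, authorship .1..2.
After op 4 (delete): buffer="twtf" (len 4), cursors c1@0 c2@2, authorship 1.2.
After op 5 (add_cursor(3)): buffer="twtf" (len 4), cursors c1@0 c2@2 c3@3, authorship 1.2.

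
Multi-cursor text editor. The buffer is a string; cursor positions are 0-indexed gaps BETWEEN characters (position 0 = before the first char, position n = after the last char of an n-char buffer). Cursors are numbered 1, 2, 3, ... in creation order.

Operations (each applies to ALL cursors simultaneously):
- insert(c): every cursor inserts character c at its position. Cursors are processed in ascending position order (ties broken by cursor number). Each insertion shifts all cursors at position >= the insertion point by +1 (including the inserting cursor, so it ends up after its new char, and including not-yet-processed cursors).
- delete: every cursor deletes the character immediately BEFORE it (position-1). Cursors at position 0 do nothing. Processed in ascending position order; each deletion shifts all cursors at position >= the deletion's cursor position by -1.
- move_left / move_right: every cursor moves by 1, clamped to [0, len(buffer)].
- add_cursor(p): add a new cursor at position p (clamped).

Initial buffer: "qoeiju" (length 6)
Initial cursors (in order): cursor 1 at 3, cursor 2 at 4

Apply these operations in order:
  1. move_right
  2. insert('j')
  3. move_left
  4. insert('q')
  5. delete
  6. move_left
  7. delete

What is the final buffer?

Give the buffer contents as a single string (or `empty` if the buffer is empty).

Answer: qoijju

Derivation:
After op 1 (move_right): buffer="qoeiju" (len 6), cursors c1@4 c2@5, authorship ......
After op 2 (insert('j')): buffer="qoeijjju" (len 8), cursors c1@5 c2@7, authorship ....1.2.
After op 3 (move_left): buffer="qoeijjju" (len 8), cursors c1@4 c2@6, authorship ....1.2.
After op 4 (insert('q')): buffer="qoeiqjjqju" (len 10), cursors c1@5 c2@8, authorship ....11.22.
After op 5 (delete): buffer="qoeijjju" (len 8), cursors c1@4 c2@6, authorship ....1.2.
After op 6 (move_left): buffer="qoeijjju" (len 8), cursors c1@3 c2@5, authorship ....1.2.
After op 7 (delete): buffer="qoijju" (len 6), cursors c1@2 c2@3, authorship ....2.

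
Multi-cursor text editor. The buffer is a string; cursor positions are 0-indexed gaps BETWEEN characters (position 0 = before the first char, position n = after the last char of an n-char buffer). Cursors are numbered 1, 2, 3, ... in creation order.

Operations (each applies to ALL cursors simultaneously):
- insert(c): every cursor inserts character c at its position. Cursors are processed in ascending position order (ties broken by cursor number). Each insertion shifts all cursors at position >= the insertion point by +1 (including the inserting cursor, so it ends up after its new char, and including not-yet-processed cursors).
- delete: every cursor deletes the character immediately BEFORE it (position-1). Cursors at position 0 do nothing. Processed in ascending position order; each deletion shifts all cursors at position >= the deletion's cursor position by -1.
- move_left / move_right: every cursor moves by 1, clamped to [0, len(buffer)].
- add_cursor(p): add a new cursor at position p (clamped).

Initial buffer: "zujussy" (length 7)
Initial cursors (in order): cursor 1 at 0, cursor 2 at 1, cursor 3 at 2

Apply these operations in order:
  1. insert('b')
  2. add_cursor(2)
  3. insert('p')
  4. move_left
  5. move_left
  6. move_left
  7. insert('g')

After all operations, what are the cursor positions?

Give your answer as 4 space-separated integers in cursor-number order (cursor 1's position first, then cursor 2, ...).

After op 1 (insert('b')): buffer="bzbubjussy" (len 10), cursors c1@1 c2@3 c3@5, authorship 1.2.3.....
After op 2 (add_cursor(2)): buffer="bzbubjussy" (len 10), cursors c1@1 c4@2 c2@3 c3@5, authorship 1.2.3.....
After op 3 (insert('p')): buffer="bpzpbpubpjussy" (len 14), cursors c1@2 c4@4 c2@6 c3@9, authorship 11.422.33.....
After op 4 (move_left): buffer="bpzpbpubpjussy" (len 14), cursors c1@1 c4@3 c2@5 c3@8, authorship 11.422.33.....
After op 5 (move_left): buffer="bpzpbpubpjussy" (len 14), cursors c1@0 c4@2 c2@4 c3@7, authorship 11.422.33.....
After op 6 (move_left): buffer="bpzpbpubpjussy" (len 14), cursors c1@0 c4@1 c2@3 c3@6, authorship 11.422.33.....
After op 7 (insert('g')): buffer="gbgpzgpbpgubpjussy" (len 18), cursors c1@1 c4@3 c2@6 c3@10, authorship 1141.24223.33.....

Answer: 1 6 10 3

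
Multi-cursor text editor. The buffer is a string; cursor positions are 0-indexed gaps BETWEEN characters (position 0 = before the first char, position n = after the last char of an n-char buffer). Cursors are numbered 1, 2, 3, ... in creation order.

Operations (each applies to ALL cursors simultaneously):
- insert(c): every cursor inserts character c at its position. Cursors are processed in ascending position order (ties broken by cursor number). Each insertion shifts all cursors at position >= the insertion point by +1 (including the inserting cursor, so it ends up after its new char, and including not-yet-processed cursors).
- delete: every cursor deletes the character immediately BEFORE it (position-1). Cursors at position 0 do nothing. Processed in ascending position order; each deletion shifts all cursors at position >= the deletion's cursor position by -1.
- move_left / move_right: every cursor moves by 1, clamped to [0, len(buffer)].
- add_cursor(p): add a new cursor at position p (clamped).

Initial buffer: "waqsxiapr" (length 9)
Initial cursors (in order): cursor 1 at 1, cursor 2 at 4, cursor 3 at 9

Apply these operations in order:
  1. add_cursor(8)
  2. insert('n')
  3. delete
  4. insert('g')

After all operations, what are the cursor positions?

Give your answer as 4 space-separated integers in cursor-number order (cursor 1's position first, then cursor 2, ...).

After op 1 (add_cursor(8)): buffer="waqsxiapr" (len 9), cursors c1@1 c2@4 c4@8 c3@9, authorship .........
After op 2 (insert('n')): buffer="wnaqsnxiapnrn" (len 13), cursors c1@2 c2@6 c4@11 c3@13, authorship .1...2....4.3
After op 3 (delete): buffer="waqsxiapr" (len 9), cursors c1@1 c2@4 c4@8 c3@9, authorship .........
After op 4 (insert('g')): buffer="wgaqsgxiapgrg" (len 13), cursors c1@2 c2@6 c4@11 c3@13, authorship .1...2....4.3

Answer: 2 6 13 11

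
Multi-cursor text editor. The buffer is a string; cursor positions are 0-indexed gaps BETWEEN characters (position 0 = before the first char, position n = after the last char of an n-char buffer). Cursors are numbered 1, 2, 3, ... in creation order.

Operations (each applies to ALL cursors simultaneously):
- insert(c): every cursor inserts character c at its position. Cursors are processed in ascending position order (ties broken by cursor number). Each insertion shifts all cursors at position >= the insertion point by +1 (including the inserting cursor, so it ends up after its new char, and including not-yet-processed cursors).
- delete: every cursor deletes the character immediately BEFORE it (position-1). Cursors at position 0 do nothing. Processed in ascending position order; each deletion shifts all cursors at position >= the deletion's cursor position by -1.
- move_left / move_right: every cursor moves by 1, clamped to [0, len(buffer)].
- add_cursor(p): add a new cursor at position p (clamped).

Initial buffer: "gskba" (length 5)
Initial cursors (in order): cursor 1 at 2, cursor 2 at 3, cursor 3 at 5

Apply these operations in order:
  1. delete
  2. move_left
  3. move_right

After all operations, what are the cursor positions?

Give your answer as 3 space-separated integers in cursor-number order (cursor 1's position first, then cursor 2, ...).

After op 1 (delete): buffer="gb" (len 2), cursors c1@1 c2@1 c3@2, authorship ..
After op 2 (move_left): buffer="gb" (len 2), cursors c1@0 c2@0 c3@1, authorship ..
After op 3 (move_right): buffer="gb" (len 2), cursors c1@1 c2@1 c3@2, authorship ..

Answer: 1 1 2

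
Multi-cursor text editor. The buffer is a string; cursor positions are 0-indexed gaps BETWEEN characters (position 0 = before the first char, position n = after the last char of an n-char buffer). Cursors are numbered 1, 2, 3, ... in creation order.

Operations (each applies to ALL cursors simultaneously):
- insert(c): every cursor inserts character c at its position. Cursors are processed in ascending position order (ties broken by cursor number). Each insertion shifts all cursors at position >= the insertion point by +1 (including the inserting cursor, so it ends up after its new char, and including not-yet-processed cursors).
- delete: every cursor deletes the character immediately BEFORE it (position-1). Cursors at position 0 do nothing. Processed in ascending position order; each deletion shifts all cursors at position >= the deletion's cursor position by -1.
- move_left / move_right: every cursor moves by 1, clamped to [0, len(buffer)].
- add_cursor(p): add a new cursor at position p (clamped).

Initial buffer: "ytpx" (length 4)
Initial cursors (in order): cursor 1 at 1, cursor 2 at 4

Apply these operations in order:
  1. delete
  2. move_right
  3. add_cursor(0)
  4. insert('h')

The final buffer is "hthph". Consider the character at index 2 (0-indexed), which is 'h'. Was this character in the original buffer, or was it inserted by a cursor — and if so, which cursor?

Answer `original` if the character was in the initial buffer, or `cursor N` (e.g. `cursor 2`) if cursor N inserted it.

After op 1 (delete): buffer="tp" (len 2), cursors c1@0 c2@2, authorship ..
After op 2 (move_right): buffer="tp" (len 2), cursors c1@1 c2@2, authorship ..
After op 3 (add_cursor(0)): buffer="tp" (len 2), cursors c3@0 c1@1 c2@2, authorship ..
After op 4 (insert('h')): buffer="hthph" (len 5), cursors c3@1 c1@3 c2@5, authorship 3.1.2
Authorship (.=original, N=cursor N): 3 . 1 . 2
Index 2: author = 1

Answer: cursor 1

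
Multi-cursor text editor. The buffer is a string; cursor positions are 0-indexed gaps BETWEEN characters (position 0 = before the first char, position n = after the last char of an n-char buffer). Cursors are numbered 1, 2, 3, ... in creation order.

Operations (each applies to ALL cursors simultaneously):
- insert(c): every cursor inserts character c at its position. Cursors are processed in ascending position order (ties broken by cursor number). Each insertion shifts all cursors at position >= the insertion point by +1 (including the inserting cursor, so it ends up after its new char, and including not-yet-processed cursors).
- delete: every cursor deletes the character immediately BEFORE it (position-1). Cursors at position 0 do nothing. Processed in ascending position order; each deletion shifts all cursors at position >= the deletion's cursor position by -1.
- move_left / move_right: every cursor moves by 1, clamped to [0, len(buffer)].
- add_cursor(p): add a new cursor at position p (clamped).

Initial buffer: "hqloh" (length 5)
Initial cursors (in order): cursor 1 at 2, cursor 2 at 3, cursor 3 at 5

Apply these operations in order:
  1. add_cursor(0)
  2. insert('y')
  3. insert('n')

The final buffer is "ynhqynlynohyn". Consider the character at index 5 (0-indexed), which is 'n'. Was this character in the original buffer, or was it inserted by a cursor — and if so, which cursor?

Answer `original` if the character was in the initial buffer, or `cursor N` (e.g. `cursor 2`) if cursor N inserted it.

Answer: cursor 1

Derivation:
After op 1 (add_cursor(0)): buffer="hqloh" (len 5), cursors c4@0 c1@2 c2@3 c3@5, authorship .....
After op 2 (insert('y')): buffer="yhqylyohy" (len 9), cursors c4@1 c1@4 c2@6 c3@9, authorship 4..1.2..3
After op 3 (insert('n')): buffer="ynhqynlynohyn" (len 13), cursors c4@2 c1@6 c2@9 c3@13, authorship 44..11.22..33
Authorship (.=original, N=cursor N): 4 4 . . 1 1 . 2 2 . . 3 3
Index 5: author = 1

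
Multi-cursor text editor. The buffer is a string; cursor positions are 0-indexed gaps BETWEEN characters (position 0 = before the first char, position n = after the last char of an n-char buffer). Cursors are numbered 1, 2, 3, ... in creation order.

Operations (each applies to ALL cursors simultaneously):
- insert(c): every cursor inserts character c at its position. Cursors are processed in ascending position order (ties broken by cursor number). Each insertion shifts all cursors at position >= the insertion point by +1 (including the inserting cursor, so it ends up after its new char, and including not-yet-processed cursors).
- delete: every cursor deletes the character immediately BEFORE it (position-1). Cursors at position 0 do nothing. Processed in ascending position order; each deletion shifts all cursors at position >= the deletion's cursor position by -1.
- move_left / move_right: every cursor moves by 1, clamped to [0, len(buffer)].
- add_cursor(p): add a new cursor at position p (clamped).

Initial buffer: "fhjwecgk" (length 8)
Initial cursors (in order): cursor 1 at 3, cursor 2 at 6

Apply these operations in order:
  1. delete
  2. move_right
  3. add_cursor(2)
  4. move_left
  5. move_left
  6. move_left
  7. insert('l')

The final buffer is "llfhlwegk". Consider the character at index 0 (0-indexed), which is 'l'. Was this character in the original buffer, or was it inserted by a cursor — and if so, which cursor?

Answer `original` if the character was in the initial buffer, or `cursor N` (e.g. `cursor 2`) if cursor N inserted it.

After op 1 (delete): buffer="fhwegk" (len 6), cursors c1@2 c2@4, authorship ......
After op 2 (move_right): buffer="fhwegk" (len 6), cursors c1@3 c2@5, authorship ......
After op 3 (add_cursor(2)): buffer="fhwegk" (len 6), cursors c3@2 c1@3 c2@5, authorship ......
After op 4 (move_left): buffer="fhwegk" (len 6), cursors c3@1 c1@2 c2@4, authorship ......
After op 5 (move_left): buffer="fhwegk" (len 6), cursors c3@0 c1@1 c2@3, authorship ......
After op 6 (move_left): buffer="fhwegk" (len 6), cursors c1@0 c3@0 c2@2, authorship ......
After op 7 (insert('l')): buffer="llfhlwegk" (len 9), cursors c1@2 c3@2 c2@5, authorship 13..2....
Authorship (.=original, N=cursor N): 1 3 . . 2 . . . .
Index 0: author = 1

Answer: cursor 1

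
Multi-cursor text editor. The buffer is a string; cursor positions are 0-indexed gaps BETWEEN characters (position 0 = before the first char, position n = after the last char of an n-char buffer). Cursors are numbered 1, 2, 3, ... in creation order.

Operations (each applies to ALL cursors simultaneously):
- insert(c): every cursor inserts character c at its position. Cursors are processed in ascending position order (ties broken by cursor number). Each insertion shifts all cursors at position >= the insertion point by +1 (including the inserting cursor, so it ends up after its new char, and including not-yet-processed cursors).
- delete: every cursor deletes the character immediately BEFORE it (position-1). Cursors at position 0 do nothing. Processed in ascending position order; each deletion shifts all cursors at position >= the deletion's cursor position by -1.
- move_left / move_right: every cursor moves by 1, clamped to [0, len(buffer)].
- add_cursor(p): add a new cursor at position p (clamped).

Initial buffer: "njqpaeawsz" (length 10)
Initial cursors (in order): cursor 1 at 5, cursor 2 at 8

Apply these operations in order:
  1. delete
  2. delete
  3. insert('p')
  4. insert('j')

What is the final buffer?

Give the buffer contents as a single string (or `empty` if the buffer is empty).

Answer: njqpjepjsz

Derivation:
After op 1 (delete): buffer="njqpeasz" (len 8), cursors c1@4 c2@6, authorship ........
After op 2 (delete): buffer="njqesz" (len 6), cursors c1@3 c2@4, authorship ......
After op 3 (insert('p')): buffer="njqpepsz" (len 8), cursors c1@4 c2@6, authorship ...1.2..
After op 4 (insert('j')): buffer="njqpjepjsz" (len 10), cursors c1@5 c2@8, authorship ...11.22..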